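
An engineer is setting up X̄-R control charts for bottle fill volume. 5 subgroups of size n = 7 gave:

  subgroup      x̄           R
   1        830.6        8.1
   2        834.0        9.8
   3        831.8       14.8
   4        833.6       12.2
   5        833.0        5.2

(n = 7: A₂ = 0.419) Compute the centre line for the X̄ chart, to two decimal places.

X̄̄ = (830.6 + 834.0 + 831.8 + 833.6 + 833.0) / 5 = 4163.0000 / 5 = 832.6000
CL = X̄̄ = 832.6000

832.60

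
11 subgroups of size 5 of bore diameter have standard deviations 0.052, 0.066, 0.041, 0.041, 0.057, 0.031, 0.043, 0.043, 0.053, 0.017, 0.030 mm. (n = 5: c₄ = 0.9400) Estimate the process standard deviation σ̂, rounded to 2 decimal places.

0.05

s̄ = (0.052 + 0.066 + 0.041 + 0.041 + 0.057 + 0.031 + 0.043 + 0.043 + 0.053 + 0.017 + 0.030) / 11 = 0.0431
σ̂ = s̄ / c₄ = 0.0431 / 0.9400 = 0.0458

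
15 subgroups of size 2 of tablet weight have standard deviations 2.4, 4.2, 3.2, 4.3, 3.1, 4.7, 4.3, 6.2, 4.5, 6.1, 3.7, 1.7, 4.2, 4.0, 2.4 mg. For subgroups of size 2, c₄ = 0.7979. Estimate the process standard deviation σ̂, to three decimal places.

s̄ = (2.4 + 4.2 + 3.2 + 4.3 + 3.1 + 4.7 + 4.3 + 6.2 + 4.5 + 6.1 + 3.7 + 1.7 + 4.2 + 4.0 + 2.4) / 15 = 3.9333
σ̂ = s̄ / c₄ = 3.9333 / 0.7979 = 4.9296

4.930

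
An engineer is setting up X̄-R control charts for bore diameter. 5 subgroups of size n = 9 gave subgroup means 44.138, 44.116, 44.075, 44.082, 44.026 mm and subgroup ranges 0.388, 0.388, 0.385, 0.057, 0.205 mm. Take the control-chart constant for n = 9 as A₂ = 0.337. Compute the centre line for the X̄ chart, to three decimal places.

44.087

X̄̄ = (44.138 + 44.116 + 44.075 + 44.082 + 44.026) / 5 = 220.4370 / 5 = 44.0874
CL = X̄̄ = 44.0874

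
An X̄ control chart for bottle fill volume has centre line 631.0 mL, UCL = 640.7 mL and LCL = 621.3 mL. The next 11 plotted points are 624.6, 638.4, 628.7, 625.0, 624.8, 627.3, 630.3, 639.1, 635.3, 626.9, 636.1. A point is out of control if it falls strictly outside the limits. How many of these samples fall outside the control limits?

0

All 11 points lie within [621.3, 640.7].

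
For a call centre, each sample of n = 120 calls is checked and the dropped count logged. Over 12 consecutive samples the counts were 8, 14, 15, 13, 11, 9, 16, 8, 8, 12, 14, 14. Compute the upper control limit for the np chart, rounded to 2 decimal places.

p̄ = Σdᵢ / (k·n) = 142 / (12 × 120) = 0.09861
UCL = np̄ + 3·√(np̄(1−p̄)) = 11.8333 + 3 × √(11.8333×0.90139) = 11.8333 + 3 × 3.2660 = 21.6312

21.63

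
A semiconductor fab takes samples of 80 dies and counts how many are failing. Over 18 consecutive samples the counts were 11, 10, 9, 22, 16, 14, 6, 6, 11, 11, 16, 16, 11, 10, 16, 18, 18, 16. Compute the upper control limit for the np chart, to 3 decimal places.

23.116

p̄ = Σdᵢ / (k·n) = 237 / (18 × 80) = 0.16458
UCL = np̄ + 3·√(np̄(1−p̄)) = 13.1667 + 3 × √(13.1667×0.83542) = 13.1667 + 3 × 3.3166 = 23.1164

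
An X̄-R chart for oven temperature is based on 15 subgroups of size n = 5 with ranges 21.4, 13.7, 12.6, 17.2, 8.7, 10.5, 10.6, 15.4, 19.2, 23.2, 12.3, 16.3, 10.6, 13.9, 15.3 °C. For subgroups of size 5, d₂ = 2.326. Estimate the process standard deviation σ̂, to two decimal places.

R̄ = (21.4 + 13.7 + 12.6 + 17.2 + 8.7 + 10.5 + 10.6 + 15.4 + 19.2 + 23.2 + 12.3 + 16.3 + 10.6 + 13.9 + 15.3) / 15 = 14.7267
σ̂ = R̄ / d₂ = 14.7267 / 2.326 = 6.3313

6.33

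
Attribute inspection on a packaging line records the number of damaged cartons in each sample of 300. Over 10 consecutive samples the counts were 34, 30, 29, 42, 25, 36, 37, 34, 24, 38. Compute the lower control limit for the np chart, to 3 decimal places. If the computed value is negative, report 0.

p̄ = Σdᵢ / (k·n) = 329 / (10 × 300) = 0.10967
LCL = np̄ − 3·√(np̄(1−p̄)) = 32.9000 − 3 × 5.4122 = 16.6634

16.663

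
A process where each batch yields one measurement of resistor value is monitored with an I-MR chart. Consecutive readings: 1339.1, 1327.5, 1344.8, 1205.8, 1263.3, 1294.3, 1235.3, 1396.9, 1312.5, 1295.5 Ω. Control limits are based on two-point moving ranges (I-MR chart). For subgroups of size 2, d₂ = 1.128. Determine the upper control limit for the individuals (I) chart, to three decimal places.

1472.422

X̄ = (1339.1 + 1327.5 + 1344.8 + 1205.8 + 1263.3 + 1294.3 + 1235.3 + 1396.9 + 1312.5 + 1295.5) / 10 = 1301.5000
Moving ranges: 11.6, 17.3, 139.0, 57.5, 31.0, 59.0, 161.6, 84.4, 17.0; M̄R̄ = 578.4000 / 9 = 64.2667
UCL = X̄ + 3·M̄R̄/d₂ = 1301.5000 + 3 × 64.2667 / 1.128 = 1472.4220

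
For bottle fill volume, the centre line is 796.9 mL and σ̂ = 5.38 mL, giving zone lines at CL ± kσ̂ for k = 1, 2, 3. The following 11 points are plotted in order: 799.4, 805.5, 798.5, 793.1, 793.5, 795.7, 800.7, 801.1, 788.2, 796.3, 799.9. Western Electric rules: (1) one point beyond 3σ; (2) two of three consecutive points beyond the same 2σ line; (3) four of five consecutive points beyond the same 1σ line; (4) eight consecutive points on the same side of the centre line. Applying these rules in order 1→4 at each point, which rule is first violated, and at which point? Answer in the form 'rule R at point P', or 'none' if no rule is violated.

Zone of each point (C = within 1σ̂, B = 1σ̂–2σ̂, A = 2σ̂–3σ̂, * = beyond 3σ̂; sign = side of CL): 1:+C, 2:+B, 3:+C, 4:-C, 5:-C, 6:-C, 7:+C, 8:+C, 9:-B, 10:-C, 11:+C
No rule fires across all 11 points.

none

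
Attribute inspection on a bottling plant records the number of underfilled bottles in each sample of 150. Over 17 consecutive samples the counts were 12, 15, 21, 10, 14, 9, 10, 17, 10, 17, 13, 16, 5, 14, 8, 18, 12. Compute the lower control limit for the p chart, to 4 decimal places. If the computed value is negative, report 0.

0.0178

p̄ = Σdᵢ / (k·n) = 221 / (17 × 150) = 0.08667
LCL = p̄ − 3·√(p̄(1−p̄)/n) = 0.08667 − 3 × 0.02297 = 0.01775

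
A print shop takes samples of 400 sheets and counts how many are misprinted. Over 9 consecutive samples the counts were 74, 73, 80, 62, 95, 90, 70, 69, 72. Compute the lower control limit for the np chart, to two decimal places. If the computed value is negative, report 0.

52.56

p̄ = Σdᵢ / (k·n) = 685 / (9 × 400) = 0.19028
LCL = np̄ − 3·√(np̄(1−p̄)) = 76.1111 − 3 × 7.8504 = 52.5599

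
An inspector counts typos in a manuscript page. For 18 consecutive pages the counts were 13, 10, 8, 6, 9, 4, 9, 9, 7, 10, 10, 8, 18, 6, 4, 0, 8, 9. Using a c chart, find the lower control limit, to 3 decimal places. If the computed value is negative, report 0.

c̄ = (13 + 10 + 8 + 6 + 9 + 4 + 9 + 9 + 7 + 10 + 10 + 8 + 18 + 6 + 4 + 0 + 8 + 9) / 18 = 148 / 18 = 8.2222
LCL = c̄ − 3√c̄ = 8.2222 − 3 × 2.8674 = -0.3801 → 0 (cannot be negative)

0.000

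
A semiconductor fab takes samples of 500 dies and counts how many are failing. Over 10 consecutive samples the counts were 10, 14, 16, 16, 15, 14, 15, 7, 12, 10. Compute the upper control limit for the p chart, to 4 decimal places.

p̄ = Σdᵢ / (k·n) = 129 / (10 × 500) = 0.02580
UCL = p̄ + 3·√(p̄(1−p̄)/n) = 0.02580 + 3 × √(0.02580×0.97420/500) = 0.02580 + 3 × 0.00709 = 0.04707

0.0471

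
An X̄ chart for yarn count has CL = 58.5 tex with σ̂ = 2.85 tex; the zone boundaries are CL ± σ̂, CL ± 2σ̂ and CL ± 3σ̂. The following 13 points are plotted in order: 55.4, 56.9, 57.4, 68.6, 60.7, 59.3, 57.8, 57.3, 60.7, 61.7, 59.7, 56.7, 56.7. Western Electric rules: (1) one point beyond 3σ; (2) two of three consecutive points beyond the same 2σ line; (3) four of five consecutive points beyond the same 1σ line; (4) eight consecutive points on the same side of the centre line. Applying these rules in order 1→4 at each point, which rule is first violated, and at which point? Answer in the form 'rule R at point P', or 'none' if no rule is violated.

Zone of each point (C = within 1σ̂, B = 1σ̂–2σ̂, A = 2σ̂–3σ̂, * = beyond 3σ̂; sign = side of CL): 1:-B, 2:-C, 3:-C, 4:+*, 5:+C, 6:+C, 7:-C, 8:-C, 9:+C, 10:+B, 11:+C, 12:-C, 13:-C
Rule 1 (one point beyond the 3σ limits) is satisfied at point 4.

rule 1 at point 4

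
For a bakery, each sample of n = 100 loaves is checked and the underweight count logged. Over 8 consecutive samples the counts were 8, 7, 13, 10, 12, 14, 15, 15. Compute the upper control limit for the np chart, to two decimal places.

21.41

p̄ = Σdᵢ / (k·n) = 94 / (8 × 100) = 0.11750
UCL = np̄ + 3·√(np̄(1−p̄)) = 11.7500 + 3 × √(11.7500×0.88250) = 11.7500 + 3 × 3.2202 = 21.4105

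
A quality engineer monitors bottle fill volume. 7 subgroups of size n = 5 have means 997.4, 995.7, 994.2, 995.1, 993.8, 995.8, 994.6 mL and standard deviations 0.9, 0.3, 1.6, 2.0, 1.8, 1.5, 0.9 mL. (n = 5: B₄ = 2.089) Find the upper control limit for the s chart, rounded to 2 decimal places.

s̄ = (0.9 + 0.3 + 1.6 + 2.0 + 1.8 + 1.5 + 0.9) / 7 = 1.2857
UCL_s = B₄·s̄ = 2.089 × 1.2857 = 2.6859

2.69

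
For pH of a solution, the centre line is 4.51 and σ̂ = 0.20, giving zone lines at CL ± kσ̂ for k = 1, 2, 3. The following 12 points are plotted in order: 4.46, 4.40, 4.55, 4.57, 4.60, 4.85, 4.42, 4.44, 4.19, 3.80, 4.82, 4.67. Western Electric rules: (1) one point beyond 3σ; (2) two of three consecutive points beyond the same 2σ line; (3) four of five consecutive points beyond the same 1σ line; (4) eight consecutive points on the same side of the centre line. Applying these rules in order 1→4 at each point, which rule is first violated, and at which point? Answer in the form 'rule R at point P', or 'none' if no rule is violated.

rule 1 at point 10

Zone of each point (C = within 1σ̂, B = 1σ̂–2σ̂, A = 2σ̂–3σ̂, * = beyond 3σ̂; sign = side of CL): 1:-C, 2:-C, 3:+C, 4:+C, 5:+C, 6:+B, 7:-C, 8:-C, 9:-B, 10:-*, 11:+B, 12:+C
Rule 1 (one point beyond the 3σ limits) is satisfied at point 10.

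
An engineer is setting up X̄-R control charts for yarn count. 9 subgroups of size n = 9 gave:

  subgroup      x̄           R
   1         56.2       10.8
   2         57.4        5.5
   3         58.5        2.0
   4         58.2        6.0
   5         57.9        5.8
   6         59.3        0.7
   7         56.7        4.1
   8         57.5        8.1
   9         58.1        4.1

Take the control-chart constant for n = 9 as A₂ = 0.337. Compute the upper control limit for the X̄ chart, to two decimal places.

X̄̄ = (56.2 + 57.4 + 58.5 + 58.2 + 57.9 + 59.3 + 56.7 + 57.5 + 58.1) / 9 = 519.8000 / 9 = 57.7556
R̄ = (10.8 + 5.5 + 2.0 + 6.0 + 5.8 + 0.7 + 4.1 + 8.1 + 4.1) / 9 = 47.1000 / 9 = 5.2333
UCL = X̄̄ + A₂·R̄ = 57.7556 + 0.337 × 5.2333 = 59.5192

59.52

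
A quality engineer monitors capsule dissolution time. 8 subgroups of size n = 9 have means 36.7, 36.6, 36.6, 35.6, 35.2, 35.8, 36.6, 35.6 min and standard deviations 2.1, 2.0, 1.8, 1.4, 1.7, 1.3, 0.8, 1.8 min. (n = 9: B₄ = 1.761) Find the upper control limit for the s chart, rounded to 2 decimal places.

s̄ = (2.1 + 2.0 + 1.8 + 1.4 + 1.7 + 1.3 + 0.8 + 1.8) / 8 = 1.6125
UCL_s = B₄·s̄ = 1.761 × 1.6125 = 2.8396

2.84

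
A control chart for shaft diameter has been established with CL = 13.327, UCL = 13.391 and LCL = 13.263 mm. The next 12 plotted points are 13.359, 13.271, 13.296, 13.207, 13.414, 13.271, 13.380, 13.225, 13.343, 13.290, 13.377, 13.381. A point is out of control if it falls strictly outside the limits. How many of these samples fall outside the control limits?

3

Compare each point to [13.263, 13.391]: sample 4 = 13.207 < LCL; sample 5 = 13.414 > UCL; sample 8 = 13.225 < LCL.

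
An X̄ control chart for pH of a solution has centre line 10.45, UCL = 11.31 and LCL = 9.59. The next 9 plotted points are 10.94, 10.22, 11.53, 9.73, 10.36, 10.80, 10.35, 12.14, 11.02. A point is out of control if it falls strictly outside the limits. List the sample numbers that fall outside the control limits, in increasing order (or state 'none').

Compare each point to [9.59, 11.31]: sample 3 = 11.53 > UCL; sample 8 = 12.14 > UCL.

3, 8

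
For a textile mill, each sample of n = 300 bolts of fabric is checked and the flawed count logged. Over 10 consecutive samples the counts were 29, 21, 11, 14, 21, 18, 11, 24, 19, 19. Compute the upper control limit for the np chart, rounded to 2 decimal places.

p̄ = Σdᵢ / (k·n) = 187 / (10 × 300) = 0.06233
UCL = np̄ + 3·√(np̄(1−p̄)) = 18.7000 + 3 × √(18.7000×0.93767) = 18.7000 + 3 × 4.1874 = 31.2622

31.26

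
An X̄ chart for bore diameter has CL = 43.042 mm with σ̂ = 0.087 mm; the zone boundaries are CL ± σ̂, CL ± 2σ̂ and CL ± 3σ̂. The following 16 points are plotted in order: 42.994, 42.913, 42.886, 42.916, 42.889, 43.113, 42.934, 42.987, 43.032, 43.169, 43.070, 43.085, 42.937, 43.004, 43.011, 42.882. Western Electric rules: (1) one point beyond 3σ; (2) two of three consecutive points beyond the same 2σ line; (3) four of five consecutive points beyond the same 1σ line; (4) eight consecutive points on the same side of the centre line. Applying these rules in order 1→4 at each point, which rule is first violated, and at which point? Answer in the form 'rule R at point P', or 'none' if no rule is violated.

rule 3 at point 5

Zone of each point (C = within 1σ̂, B = 1σ̂–2σ̂, A = 2σ̂–3σ̂, * = beyond 3σ̂; sign = side of CL): 1:-C, 2:-B, 3:-B, 4:-B, 5:-B, 6:+C, 7:-B, 8:-C, 9:-C, 10:+B, 11:+C, 12:+C, 13:-B, 14:-C, 15:-C, 16:-B
Rule 3 (four of five consecutive points beyond the same 1σ limit) is satisfied at point 5.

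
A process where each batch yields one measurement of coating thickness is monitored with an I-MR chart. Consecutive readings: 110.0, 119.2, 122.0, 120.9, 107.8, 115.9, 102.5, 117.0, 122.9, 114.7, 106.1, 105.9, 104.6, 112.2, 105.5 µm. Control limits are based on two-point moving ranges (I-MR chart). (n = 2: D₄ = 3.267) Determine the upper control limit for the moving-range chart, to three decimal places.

23.499

Moving ranges: 9.2, 2.8, 1.1, 13.1, 8.1, 13.4, 14.5, 5.9, 8.2, 8.6, 0.2, 1.3, 7.6, 6.7; M̄R̄ = 100.7000 / 14 = 7.1929
UCL_MR = D₄·M̄R̄ = 3.267 × 7.1929 = 23.4991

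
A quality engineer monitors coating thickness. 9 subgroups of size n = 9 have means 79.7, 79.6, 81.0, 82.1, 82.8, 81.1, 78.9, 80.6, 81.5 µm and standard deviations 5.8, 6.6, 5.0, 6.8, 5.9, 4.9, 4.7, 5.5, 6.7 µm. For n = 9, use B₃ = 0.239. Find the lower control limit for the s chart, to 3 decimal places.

1.378

s̄ = (5.8 + 6.6 + 5.0 + 6.8 + 5.9 + 4.9 + 4.7 + 5.5 + 6.7) / 9 = 5.7667
LCL_s = B₃·s̄ = 0.239 × 5.7667 = 1.3782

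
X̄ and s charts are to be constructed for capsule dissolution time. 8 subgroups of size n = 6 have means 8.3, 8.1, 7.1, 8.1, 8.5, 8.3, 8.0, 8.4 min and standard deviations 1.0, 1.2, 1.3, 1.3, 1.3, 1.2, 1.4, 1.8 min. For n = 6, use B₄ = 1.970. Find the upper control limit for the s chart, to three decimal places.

2.586

s̄ = (1.0 + 1.2 + 1.3 + 1.3 + 1.3 + 1.2 + 1.4 + 1.8) / 8 = 1.3125
UCL_s = B₄·s̄ = 1.970 × 1.3125 = 2.5856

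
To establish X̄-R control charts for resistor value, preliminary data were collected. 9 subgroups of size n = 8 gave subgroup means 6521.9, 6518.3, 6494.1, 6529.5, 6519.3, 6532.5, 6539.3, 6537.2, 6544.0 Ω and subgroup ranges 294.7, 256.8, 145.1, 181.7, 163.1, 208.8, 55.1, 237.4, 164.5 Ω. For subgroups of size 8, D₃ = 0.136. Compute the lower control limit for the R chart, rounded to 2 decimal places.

R̄ = (294.7 + 256.8 + 145.1 + 181.7 + 163.1 + 208.8 + 55.1 + 237.4 + 164.5) / 9 = 1707.2000 / 9 = 189.6889
LCL_R = D₃·R̄ = 0.136 × 189.6889 = 25.7977

25.80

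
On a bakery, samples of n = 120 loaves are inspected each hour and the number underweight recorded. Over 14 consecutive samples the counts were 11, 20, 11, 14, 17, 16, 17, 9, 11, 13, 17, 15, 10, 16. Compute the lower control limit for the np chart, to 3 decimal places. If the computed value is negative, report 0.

p̄ = Σdᵢ / (k·n) = 197 / (14 × 120) = 0.11726
LCL = np̄ − 3·√(np̄(1−p̄)) = 14.0714 − 3 × 3.5244 = 3.4982

3.498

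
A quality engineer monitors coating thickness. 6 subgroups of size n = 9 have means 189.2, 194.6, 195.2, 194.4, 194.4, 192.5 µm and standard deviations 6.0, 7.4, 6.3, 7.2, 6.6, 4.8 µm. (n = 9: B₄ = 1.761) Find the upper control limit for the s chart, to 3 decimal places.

11.241

s̄ = (6.0 + 7.4 + 6.3 + 7.2 + 6.6 + 4.8) / 6 = 6.3833
UCL_s = B₄·s̄ = 1.761 × 6.3833 = 11.2410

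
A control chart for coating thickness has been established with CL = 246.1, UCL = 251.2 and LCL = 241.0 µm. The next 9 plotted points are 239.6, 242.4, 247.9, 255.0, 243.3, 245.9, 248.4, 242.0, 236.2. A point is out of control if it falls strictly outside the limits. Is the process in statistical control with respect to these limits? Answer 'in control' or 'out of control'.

out of control

Compare each point to [241.0, 251.2]: sample 1 = 239.6 < LCL; sample 4 = 255.0 > UCL; sample 9 = 236.2 < LCL.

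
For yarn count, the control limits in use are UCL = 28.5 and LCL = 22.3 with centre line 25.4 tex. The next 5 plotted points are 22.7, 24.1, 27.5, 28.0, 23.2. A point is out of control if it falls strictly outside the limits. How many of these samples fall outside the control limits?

All 5 points lie within [22.3, 28.5].

0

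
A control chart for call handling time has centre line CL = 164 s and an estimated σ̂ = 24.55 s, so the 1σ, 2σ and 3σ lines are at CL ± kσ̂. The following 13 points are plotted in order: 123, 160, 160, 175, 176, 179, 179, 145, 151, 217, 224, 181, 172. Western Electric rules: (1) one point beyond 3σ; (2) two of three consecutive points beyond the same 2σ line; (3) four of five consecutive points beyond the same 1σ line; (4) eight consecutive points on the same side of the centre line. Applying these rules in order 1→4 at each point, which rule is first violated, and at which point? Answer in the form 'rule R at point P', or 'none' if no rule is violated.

Zone of each point (C = within 1σ̂, B = 1σ̂–2σ̂, A = 2σ̂–3σ̂, * = beyond 3σ̂; sign = side of CL): 1:-B, 2:-C, 3:-C, 4:+C, 5:+C, 6:+C, 7:+C, 8:-C, 9:-C, 10:+A, 11:+A, 12:+C, 13:+C
Rule 2 (two of three consecutive points beyond the same 2σ limit) is satisfied at point 11.

rule 2 at point 11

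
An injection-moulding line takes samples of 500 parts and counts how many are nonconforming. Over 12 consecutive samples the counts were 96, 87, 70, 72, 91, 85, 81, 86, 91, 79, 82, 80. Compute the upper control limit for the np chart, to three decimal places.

108.333

p̄ = Σdᵢ / (k·n) = 1000 / (12 × 500) = 0.16667
UCL = np̄ + 3·√(np̄(1−p̄)) = 83.3333 + 3 × √(83.3333×0.83333) = 83.3333 + 3 × 8.3333 = 108.3333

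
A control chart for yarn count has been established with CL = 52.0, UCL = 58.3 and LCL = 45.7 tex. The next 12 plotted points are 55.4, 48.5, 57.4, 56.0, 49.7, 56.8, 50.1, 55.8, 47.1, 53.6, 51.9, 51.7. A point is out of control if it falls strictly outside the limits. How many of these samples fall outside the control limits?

0

All 12 points lie within [45.7, 58.3].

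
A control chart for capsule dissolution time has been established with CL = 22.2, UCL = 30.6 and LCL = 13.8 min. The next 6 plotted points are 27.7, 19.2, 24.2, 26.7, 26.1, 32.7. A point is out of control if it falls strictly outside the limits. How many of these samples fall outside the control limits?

Compare each point to [13.8, 30.6]: sample 6 = 32.7 > UCL.

1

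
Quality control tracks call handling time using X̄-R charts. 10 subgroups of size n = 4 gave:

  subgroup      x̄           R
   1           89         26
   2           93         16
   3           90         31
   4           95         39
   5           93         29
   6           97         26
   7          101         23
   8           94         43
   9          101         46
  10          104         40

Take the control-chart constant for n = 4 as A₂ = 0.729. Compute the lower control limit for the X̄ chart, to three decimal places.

72.445

X̄̄ = (89 + 93 + 90 + 95 + 93 + 97 + 101 + 94 + 101 + 104) / 10 = 957.0000 / 10 = 95.7000
R̄ = (26 + 16 + 31 + 39 + 29 + 26 + 23 + 43 + 46 + 40) / 10 = 319.0000 / 10 = 31.9000
LCL = X̄̄ − A₂·R̄ = 95.7000 − 0.729 × 31.9000 = 72.4449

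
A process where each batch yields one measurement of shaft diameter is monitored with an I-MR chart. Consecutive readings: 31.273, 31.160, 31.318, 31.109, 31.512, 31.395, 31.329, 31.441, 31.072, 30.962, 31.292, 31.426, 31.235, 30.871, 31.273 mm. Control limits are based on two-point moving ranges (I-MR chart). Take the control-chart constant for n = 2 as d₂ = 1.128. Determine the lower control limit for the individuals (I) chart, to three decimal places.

30.660

X̄ = (31.273 + 31.160 + 31.318 + 31.109 + 31.512 + 31.395 + 31.329 + 31.441 + 31.072 + 30.962 + 31.292 + 31.426 + 31.235 + 30.871 + 31.273) / 15 = 31.2445
Moving ranges: 0.113, 0.158, 0.209, 0.403, 0.117, 0.066, 0.112, 0.369, 0.110, 0.330, 0.134, 0.191, 0.364, 0.402; M̄R̄ = 3.0780 / 14 = 0.2199
LCL = X̄ − 3·M̄R̄/d₂ = 31.2445 − 3 × 0.2199 / 1.128 = 30.6598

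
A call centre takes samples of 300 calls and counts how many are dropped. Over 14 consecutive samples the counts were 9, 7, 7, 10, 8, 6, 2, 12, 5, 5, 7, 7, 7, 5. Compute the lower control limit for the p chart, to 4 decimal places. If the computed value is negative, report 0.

0.0000

p̄ = Σdᵢ / (k·n) = 97 / (14 × 300) = 0.02310
LCL = p̄ − 3·√(p̄(1−p̄)/n) = 0.02310 − 3 × 0.00867 = -0.00292 → 0 (negative, so LCL = 0)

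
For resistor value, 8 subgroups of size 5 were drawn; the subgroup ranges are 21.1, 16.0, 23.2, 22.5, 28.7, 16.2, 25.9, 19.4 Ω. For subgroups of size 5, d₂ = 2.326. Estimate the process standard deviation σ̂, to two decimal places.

R̄ = (21.1 + 16.0 + 23.2 + 22.5 + 28.7 + 16.2 + 25.9 + 19.4) / 8 = 21.6250
σ̂ = R̄ / d₂ = 21.6250 / 2.326 = 9.2971

9.30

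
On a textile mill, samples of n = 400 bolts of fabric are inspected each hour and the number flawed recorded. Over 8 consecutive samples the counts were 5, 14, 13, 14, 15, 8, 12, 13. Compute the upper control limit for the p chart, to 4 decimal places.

0.0547

p̄ = Σdᵢ / (k·n) = 94 / (8 × 400) = 0.02937
UCL = p̄ + 3·√(p̄(1−p̄)/n) = 0.02937 + 3 × √(0.02937×0.97062/400) = 0.02937 + 3 × 0.00844 = 0.05470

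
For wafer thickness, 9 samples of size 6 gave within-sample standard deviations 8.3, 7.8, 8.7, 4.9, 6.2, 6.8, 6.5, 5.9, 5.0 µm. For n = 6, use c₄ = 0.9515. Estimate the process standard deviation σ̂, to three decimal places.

s̄ = (8.3 + 7.8 + 8.7 + 4.9 + 6.2 + 6.8 + 6.5 + 5.9 + 5.0) / 9 = 6.6778
σ̂ = s̄ / c₄ = 6.6778 / 0.9515 = 7.0182

7.018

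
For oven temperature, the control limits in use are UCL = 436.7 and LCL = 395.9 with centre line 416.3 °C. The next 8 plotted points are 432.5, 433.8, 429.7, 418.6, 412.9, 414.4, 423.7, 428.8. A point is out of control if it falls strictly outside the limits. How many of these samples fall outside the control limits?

0

All 8 points lie within [395.9, 436.7].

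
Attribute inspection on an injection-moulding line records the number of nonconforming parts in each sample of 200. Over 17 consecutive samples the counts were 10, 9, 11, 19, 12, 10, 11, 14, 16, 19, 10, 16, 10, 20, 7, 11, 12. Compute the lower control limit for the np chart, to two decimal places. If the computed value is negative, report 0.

p̄ = Σdᵢ / (k·n) = 217 / (17 × 200) = 0.06382
LCL = np̄ − 3·√(np̄(1−p̄)) = 12.7647 − 3 × 3.4569 = 2.3941

2.39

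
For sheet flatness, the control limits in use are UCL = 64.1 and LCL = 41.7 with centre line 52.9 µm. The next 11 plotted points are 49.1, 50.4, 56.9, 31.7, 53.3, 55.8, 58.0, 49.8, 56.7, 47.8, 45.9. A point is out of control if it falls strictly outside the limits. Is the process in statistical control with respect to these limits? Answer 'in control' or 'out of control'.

out of control

Compare each point to [41.7, 64.1]: sample 4 = 31.7 < LCL.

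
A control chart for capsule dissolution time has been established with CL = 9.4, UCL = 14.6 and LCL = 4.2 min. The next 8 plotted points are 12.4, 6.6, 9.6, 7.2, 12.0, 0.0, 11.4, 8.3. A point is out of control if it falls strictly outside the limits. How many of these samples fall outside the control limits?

1

Compare each point to [4.2, 14.6]: sample 6 = 0.0 < LCL.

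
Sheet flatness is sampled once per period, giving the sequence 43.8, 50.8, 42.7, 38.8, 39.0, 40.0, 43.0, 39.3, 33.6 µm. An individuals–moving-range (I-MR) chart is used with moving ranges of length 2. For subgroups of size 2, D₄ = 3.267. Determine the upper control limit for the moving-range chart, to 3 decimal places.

Moving ranges: 7.0, 8.1, 3.9, 0.2, 1.0, 3.0, 3.7, 5.7; M̄R̄ = 32.6000 / 8 = 4.0750
UCL_MR = D₄·M̄R̄ = 3.267 × 4.0750 = 13.3130

13.313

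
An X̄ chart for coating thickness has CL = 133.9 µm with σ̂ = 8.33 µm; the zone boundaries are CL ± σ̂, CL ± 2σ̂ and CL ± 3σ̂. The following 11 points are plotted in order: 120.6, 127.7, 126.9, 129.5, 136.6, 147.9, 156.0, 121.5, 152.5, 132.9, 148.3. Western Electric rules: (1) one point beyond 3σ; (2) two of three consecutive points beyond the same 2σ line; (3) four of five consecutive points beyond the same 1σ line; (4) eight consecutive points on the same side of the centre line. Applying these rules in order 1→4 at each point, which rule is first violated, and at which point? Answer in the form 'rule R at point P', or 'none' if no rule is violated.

Zone of each point (C = within 1σ̂, B = 1σ̂–2σ̂, A = 2σ̂–3σ̂, * = beyond 3σ̂; sign = side of CL): 1:-B, 2:-C, 3:-C, 4:-C, 5:+C, 6:+B, 7:+A, 8:-B, 9:+A, 10:-C, 11:+B
Rule 2 (two of three consecutive points beyond the same 2σ limit) is satisfied at point 9.

rule 2 at point 9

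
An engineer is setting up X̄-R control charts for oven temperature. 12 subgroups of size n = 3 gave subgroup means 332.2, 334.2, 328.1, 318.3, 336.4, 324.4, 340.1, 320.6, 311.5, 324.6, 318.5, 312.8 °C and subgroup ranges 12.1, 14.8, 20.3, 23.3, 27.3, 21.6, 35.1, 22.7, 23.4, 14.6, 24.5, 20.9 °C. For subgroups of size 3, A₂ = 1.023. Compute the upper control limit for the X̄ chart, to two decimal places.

347.36

X̄̄ = (332.2 + 334.2 + 328.1 + 318.3 + 336.4 + 324.4 + 340.1 + 320.6 + 311.5 + 324.6 + 318.5 + 312.8) / 12 = 3901.7000 / 12 = 325.1417
R̄ = (12.1 + 14.8 + 20.3 + 23.3 + 27.3 + 21.6 + 35.1 + 22.7 + 23.4 + 14.6 + 24.5 + 20.9) / 12 = 260.6000 / 12 = 21.7167
UCL = X̄̄ + A₂·R̄ = 325.1417 + 1.023 × 21.7167 = 347.3578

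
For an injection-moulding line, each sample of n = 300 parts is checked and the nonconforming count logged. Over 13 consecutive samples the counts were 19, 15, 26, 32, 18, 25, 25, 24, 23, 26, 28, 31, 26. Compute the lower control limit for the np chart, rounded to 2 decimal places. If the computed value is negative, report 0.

p̄ = Σdᵢ / (k·n) = 318 / (13 × 300) = 0.08154
LCL = np̄ − 3·√(np̄(1−p̄)) = 24.4615 − 3 × 4.7399 = 10.2417

10.24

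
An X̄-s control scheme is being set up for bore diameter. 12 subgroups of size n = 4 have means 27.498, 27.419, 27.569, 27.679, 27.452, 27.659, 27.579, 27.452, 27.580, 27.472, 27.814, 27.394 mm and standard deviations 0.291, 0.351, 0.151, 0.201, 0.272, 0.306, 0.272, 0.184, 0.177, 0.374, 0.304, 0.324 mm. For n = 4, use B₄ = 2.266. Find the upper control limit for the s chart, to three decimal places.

0.606

s̄ = (0.291 + 0.351 + 0.151 + 0.201 + 0.272 + 0.306 + 0.272 + 0.184 + 0.177 + 0.374 + 0.304 + 0.324) / 12 = 0.2672
UCL_s = B₄·s̄ = 2.266 × 0.2672 = 0.6056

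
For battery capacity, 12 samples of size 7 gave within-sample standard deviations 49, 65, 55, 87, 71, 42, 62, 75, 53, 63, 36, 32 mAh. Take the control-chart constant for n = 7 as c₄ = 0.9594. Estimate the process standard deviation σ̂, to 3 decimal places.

s̄ = (49 + 65 + 55 + 87 + 71 + 42 + 62 + 75 + 53 + 63 + 36 + 32) / 12 = 57.5000
σ̂ = s̄ / c₄ = 57.5000 / 0.9594 = 59.9333

59.933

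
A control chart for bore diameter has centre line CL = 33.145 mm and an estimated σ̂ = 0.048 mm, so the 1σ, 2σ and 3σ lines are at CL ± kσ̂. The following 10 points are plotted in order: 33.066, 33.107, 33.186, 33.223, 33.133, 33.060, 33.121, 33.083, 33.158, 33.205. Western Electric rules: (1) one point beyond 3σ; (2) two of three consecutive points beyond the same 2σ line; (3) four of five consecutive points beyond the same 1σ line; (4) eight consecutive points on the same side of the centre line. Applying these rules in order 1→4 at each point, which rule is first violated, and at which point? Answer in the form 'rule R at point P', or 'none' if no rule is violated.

Zone of each point (C = within 1σ̂, B = 1σ̂–2σ̂, A = 2σ̂–3σ̂, * = beyond 3σ̂; sign = side of CL): 1:-B, 2:-C, 3:+C, 4:+B, 5:-C, 6:-B, 7:-C, 8:-B, 9:+C, 10:+B
No rule fires across all 10 points.

none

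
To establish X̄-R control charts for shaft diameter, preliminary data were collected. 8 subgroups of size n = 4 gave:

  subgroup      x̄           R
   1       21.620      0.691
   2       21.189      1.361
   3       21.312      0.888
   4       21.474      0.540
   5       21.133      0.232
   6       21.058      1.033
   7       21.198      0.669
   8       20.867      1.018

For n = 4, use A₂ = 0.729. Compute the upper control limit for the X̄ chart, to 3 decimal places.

X̄̄ = (21.620 + 21.189 + 21.312 + 21.474 + 21.133 + 21.058 + 21.198 + 20.867) / 8 = 169.8510 / 8 = 21.2314
R̄ = (0.691 + 1.361 + 0.888 + 0.540 + 0.232 + 1.033 + 0.669 + 1.018) / 8 = 6.4320 / 8 = 0.8040
UCL = X̄̄ + A₂·R̄ = 21.2314 + 0.729 × 0.8040 = 21.8175

21.817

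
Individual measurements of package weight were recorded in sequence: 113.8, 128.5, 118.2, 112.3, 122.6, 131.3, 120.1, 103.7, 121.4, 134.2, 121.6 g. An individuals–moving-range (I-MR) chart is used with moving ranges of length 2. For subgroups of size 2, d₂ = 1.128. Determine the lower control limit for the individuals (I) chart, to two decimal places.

88.63

X̄ = (113.8 + 128.5 + 118.2 + 112.3 + 122.6 + 131.3 + 120.1 + 103.7 + 121.4 + 134.2 + 121.6) / 11 = 120.7000
Moving ranges: 14.7, 10.3, 5.9, 10.3, 8.7, 11.2, 16.4, 17.7, 12.8, 12.6; M̄R̄ = 120.6000 / 10 = 12.0600
LCL = X̄ − 3·M̄R̄/d₂ = 120.7000 − 3 × 12.0600 / 1.128 = 88.6255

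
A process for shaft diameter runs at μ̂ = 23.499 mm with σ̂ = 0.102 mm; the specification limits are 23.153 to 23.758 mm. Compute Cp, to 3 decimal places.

0.989

Cp = (USL − LSL) / (6σ̂) = (23.758 − 23.153) / (6 × 0.102) = 0.6050 / 0.6120 = 0.9886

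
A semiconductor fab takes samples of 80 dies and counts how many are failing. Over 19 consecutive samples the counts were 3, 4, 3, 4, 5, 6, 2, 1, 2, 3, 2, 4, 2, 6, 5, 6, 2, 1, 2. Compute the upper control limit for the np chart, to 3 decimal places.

p̄ = Σdᵢ / (k·n) = 63 / (19 × 80) = 0.04145
UCL = np̄ + 3·√(np̄(1−p̄)) = 3.3158 + 3 × √(3.3158×0.95855) = 3.3158 + 3 × 1.7828 = 8.6642

8.664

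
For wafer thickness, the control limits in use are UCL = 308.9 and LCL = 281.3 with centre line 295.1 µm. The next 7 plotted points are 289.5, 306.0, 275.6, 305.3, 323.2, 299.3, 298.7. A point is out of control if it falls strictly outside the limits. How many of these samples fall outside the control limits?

Compare each point to [281.3, 308.9]: sample 3 = 275.6 < LCL; sample 5 = 323.2 > UCL.

2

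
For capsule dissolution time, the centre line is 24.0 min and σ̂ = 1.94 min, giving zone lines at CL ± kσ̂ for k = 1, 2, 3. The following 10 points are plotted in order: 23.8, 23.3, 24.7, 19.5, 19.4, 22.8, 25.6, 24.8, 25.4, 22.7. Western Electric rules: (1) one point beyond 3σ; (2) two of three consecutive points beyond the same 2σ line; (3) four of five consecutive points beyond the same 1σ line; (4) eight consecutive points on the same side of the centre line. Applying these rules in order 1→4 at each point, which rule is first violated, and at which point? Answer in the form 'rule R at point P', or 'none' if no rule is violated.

Zone of each point (C = within 1σ̂, B = 1σ̂–2σ̂, A = 2σ̂–3σ̂, * = beyond 3σ̂; sign = side of CL): 1:-C, 2:-C, 3:+C, 4:-A, 5:-A, 6:-C, 7:+C, 8:+C, 9:+C, 10:-C
Rule 2 (two of three consecutive points beyond the same 2σ limit) is satisfied at point 5.

rule 2 at point 5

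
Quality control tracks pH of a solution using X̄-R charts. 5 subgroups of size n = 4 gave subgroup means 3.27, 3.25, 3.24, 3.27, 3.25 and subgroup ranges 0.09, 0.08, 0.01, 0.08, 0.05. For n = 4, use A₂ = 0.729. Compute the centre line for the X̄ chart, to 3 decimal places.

X̄̄ = (3.27 + 3.25 + 3.24 + 3.27 + 3.25) / 5 = 16.2800 / 5 = 3.2560
CL = X̄̄ = 3.2560

3.256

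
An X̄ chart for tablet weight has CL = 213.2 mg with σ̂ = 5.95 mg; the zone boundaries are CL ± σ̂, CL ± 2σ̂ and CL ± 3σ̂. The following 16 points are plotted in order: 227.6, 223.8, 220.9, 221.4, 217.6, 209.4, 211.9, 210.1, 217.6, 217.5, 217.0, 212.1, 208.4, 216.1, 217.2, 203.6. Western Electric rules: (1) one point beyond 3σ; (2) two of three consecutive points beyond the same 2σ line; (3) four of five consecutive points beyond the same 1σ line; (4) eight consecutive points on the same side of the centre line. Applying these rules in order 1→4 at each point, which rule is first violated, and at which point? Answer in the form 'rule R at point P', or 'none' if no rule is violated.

rule 3 at point 4

Zone of each point (C = within 1σ̂, B = 1σ̂–2σ̂, A = 2σ̂–3σ̂, * = beyond 3σ̂; sign = side of CL): 1:+A, 2:+B, 3:+B, 4:+B, 5:+C, 6:-C, 7:-C, 8:-C, 9:+C, 10:+C, 11:+C, 12:-C, 13:-C, 14:+C, 15:+C, 16:-B
Rule 3 (four of five consecutive points beyond the same 1σ limit) is satisfied at point 4.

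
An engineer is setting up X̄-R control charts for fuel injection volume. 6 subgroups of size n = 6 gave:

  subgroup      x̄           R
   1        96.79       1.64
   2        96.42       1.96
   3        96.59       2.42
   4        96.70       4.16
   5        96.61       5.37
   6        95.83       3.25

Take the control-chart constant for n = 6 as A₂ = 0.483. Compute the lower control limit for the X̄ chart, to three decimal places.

X̄̄ = (96.79 + 96.42 + 96.59 + 96.70 + 96.61 + 95.83) / 6 = 578.9400 / 6 = 96.4900
R̄ = (1.64 + 1.96 + 2.42 + 4.16 + 5.37 + 3.25) / 6 = 18.8000 / 6 = 3.1333
LCL = X̄̄ − A₂·R̄ = 96.4900 − 0.483 × 3.1333 = 94.9766

94.977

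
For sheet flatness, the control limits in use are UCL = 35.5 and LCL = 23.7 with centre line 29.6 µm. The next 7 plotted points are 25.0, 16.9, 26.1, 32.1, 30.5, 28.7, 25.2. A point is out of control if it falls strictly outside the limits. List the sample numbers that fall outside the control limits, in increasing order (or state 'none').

Compare each point to [23.7, 35.5]: sample 2 = 16.9 < LCL.

2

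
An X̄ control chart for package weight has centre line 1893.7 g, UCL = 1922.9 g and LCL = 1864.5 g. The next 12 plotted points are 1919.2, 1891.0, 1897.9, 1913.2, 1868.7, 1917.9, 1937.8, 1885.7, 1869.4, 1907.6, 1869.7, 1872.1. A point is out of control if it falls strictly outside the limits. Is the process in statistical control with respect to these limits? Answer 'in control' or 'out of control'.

Compare each point to [1864.5, 1922.9]: sample 7 = 1937.8 > UCL.

out of control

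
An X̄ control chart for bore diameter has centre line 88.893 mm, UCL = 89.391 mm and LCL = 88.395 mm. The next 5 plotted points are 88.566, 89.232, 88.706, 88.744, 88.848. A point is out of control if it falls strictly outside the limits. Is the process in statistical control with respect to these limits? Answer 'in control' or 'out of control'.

in control

All 5 points lie within [88.395, 89.391].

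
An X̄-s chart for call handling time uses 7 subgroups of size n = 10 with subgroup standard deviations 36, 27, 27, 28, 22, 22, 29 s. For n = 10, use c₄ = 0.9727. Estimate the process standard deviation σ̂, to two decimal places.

s̄ = (36 + 27 + 27 + 28 + 22 + 22 + 29) / 7 = 27.2857
σ̂ = s̄ / c₄ = 27.2857 / 0.9727 = 28.0515

28.05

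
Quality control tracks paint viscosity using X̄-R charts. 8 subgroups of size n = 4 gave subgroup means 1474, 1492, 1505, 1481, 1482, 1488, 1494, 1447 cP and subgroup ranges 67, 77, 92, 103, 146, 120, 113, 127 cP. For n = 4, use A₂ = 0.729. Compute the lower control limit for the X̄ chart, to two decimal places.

X̄̄ = (1474 + 1492 + 1505 + 1481 + 1482 + 1488 + 1494 + 1447) / 8 = 11863.0000 / 8 = 1482.8750
R̄ = (67 + 77 + 92 + 103 + 146 + 120 + 113 + 127) / 8 = 845.0000 / 8 = 105.6250
LCL = X̄̄ − A₂·R̄ = 1482.8750 − 0.729 × 105.6250 = 1405.8744

1405.87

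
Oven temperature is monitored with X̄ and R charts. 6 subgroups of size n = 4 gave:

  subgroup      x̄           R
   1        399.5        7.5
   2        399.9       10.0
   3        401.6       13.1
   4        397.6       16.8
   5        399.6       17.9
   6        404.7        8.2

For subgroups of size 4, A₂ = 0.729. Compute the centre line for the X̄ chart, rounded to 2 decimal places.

400.48

X̄̄ = (399.5 + 399.9 + 401.6 + 397.6 + 399.6 + 404.7) / 6 = 2402.9000 / 6 = 400.4833
CL = X̄̄ = 400.4833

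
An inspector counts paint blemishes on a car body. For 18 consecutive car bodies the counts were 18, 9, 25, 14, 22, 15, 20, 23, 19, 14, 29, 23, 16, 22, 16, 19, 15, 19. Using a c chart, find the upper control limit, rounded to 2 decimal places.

31.78

c̄ = (18 + 9 + 25 + 14 + 22 + 15 + 20 + 23 + 19 + 14 + 29 + 23 + 16 + 22 + 16 + 19 + 15 + 19) / 18 = 338 / 18 = 18.7778
UCL = c̄ + 3√c̄ = 18.7778 + 3 × √18.7778 = 18.7778 + 3 × 4.3333 = 31.7778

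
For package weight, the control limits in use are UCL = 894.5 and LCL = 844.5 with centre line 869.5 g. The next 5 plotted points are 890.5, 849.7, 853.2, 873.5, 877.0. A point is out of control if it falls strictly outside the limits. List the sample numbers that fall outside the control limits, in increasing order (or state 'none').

none

All 5 points lie within [844.5, 894.5].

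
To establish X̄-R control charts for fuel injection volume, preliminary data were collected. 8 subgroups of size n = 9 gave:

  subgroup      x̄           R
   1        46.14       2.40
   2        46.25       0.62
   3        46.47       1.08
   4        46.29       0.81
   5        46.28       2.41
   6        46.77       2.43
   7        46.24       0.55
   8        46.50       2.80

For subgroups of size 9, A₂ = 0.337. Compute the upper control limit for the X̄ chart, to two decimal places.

46.92

X̄̄ = (46.14 + 46.25 + 46.47 + 46.29 + 46.28 + 46.77 + 46.24 + 46.50) / 8 = 370.9400 / 8 = 46.3675
R̄ = (2.40 + 0.62 + 1.08 + 0.81 + 2.41 + 2.43 + 0.55 + 2.80) / 8 = 13.1000 / 8 = 1.6375
UCL = X̄̄ + A₂·R̄ = 46.3675 + 0.337 × 1.6375 = 46.9193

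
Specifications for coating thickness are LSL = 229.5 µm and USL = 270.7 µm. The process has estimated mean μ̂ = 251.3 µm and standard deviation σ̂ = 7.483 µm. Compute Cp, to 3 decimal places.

Cp = (USL − LSL) / (6σ̂) = (270.7 − 229.5) / (6 × 7.483) = 41.2000 / 44.8980 = 0.9176

0.918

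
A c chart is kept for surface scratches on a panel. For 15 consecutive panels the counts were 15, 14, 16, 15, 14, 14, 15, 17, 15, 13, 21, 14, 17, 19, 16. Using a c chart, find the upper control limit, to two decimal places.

27.54

c̄ = (15 + 14 + 16 + 15 + 14 + 14 + 15 + 17 + 15 + 13 + 21 + 14 + 17 + 19 + 16) / 15 = 235 / 15 = 15.6667
UCL = c̄ + 3√c̄ = 15.6667 + 3 × √15.6667 = 15.6667 + 3 × 3.9581 = 27.5410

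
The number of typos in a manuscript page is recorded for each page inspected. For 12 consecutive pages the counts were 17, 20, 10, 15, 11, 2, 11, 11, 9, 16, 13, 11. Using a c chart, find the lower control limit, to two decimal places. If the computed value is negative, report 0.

c̄ = (17 + 20 + 10 + 15 + 11 + 2 + 11 + 11 + 9 + 16 + 13 + 11) / 12 = 146 / 12 = 12.1667
LCL = c̄ − 3√c̄ = 12.1667 − 3 × 3.4881 = 1.7024

1.70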